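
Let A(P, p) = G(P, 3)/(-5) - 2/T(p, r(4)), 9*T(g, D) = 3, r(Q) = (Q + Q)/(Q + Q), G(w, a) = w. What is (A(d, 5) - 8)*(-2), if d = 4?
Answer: 148/5 ≈ 29.600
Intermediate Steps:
r(Q) = 1 (r(Q) = (2*Q)/((2*Q)) = (2*Q)*(1/(2*Q)) = 1)
T(g, D) = ⅓ (T(g, D) = (⅑)*3 = ⅓)
A(P, p) = -6 - P/5 (A(P, p) = P/(-5) - 2/⅓ = P*(-⅕) - 2*3 = -P/5 - 6 = -6 - P/5)
(A(d, 5) - 8)*(-2) = ((-6 - ⅕*4) - 8)*(-2) = ((-6 - ⅘) - 8)*(-2) = (-34/5 - 8)*(-2) = -74/5*(-2) = 148/5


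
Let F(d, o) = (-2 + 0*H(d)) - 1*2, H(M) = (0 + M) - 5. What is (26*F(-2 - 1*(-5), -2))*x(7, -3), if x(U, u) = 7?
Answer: -728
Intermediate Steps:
H(M) = -5 + M (H(M) = M - 5 = -5 + M)
F(d, o) = -4 (F(d, o) = (-2 + 0*(-5 + d)) - 1*2 = (-2 + 0) - 2 = -2 - 2 = -4)
(26*F(-2 - 1*(-5), -2))*x(7, -3) = (26*(-4))*7 = -104*7 = -728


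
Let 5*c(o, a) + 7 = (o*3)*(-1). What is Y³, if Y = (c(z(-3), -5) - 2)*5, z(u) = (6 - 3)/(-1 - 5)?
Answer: -29791/8 ≈ -3723.9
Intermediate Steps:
z(u) = -½ (z(u) = 3/(-6) = 3*(-⅙) = -½)
c(o, a) = -7/5 - 3*o/5 (c(o, a) = -7/5 + ((o*3)*(-1))/5 = -7/5 + ((3*o)*(-1))/5 = -7/5 + (-3*o)/5 = -7/5 - 3*o/5)
Y = -31/2 (Y = ((-7/5 - ⅗*(-½)) - 2)*5 = ((-7/5 + 3/10) - 2)*5 = (-11/10 - 2)*5 = -31/10*5 = -31/2 ≈ -15.500)
Y³ = (-31/2)³ = -29791/8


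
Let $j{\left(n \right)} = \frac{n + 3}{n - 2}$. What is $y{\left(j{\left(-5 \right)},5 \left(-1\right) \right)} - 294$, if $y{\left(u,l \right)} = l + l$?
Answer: $-304$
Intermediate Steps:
$j{\left(n \right)} = \frac{3 + n}{-2 + n}$
$y{\left(u,l \right)} = 2 l$
$y{\left(j{\left(-5 \right)},5 \left(-1\right) \right)} - 294 = 2 \cdot 5 \left(-1\right) - 294 = 2 \left(-5\right) - 294 = -10 - 294 = -304$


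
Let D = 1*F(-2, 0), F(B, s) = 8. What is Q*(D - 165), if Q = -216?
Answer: 33912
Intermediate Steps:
D = 8 (D = 1*8 = 8)
Q*(D - 165) = -216*(8 - 165) = -216*(-157) = 33912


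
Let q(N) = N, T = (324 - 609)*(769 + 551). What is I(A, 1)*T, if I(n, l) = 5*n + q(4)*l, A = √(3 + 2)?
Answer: -1504800 - 1881000*√5 ≈ -5.7108e+6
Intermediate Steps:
T = -376200 (T = -285*1320 = -376200)
A = √5 ≈ 2.2361
I(n, l) = 4*l + 5*n (I(n, l) = 5*n + 4*l = 4*l + 5*n)
I(A, 1)*T = (4*1 + 5*√5)*(-376200) = (4 + 5*√5)*(-376200) = -1504800 - 1881000*√5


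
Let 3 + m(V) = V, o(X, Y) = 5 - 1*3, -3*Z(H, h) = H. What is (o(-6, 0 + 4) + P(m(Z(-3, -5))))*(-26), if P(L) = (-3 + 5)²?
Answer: -156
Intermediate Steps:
Z(H, h) = -H/3
o(X, Y) = 2 (o(X, Y) = 5 - 3 = 2)
m(V) = -3 + V
P(L) = 4 (P(L) = 2² = 4)
(o(-6, 0 + 4) + P(m(Z(-3, -5))))*(-26) = (2 + 4)*(-26) = 6*(-26) = -156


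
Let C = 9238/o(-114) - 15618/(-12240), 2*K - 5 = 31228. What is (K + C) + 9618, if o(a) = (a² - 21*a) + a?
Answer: 65536861819/2596920 ≈ 25236.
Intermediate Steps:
K = 31233/2 (K = 5/2 + (½)*31228 = 5/2 + 15614 = 31233/2 ≈ 15617.)
o(a) = a² - 20*a
C = 4884079/2596920 (C = 9238/((-114*(-20 - 114))) - 15618/(-12240) = 9238/((-114*(-134))) - 15618*(-1/12240) = 9238/15276 + 2603/2040 = 9238*(1/15276) + 2603/2040 = 4619/7638 + 2603/2040 = 4884079/2596920 ≈ 1.8807)
(K + C) + 9618 = (31233/2 + 4884079/2596920) + 9618 = 40559685259/2596920 + 9618 = 65536861819/2596920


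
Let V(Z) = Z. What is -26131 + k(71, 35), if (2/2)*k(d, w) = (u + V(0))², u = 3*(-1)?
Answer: -26122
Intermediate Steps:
u = -3
k(d, w) = 9 (k(d, w) = (-3 + 0)² = (-3)² = 9)
-26131 + k(71, 35) = -26131 + 9 = -26122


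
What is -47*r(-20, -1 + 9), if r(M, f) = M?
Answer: 940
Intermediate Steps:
-47*r(-20, -1 + 9) = -47*(-20) = 940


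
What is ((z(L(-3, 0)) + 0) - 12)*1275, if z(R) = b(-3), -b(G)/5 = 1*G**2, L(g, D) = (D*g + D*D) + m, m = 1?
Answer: -72675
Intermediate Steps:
L(g, D) = 1 + D**2 + D*g (L(g, D) = (D*g + D*D) + 1 = (D*g + D**2) + 1 = (D**2 + D*g) + 1 = 1 + D**2 + D*g)
b(G) = -5*G**2
z(R) = -45 (z(R) = -5*(-3)**2 = -5*9 = -45)
((z(L(-3, 0)) + 0) - 12)*1275 = ((-45 + 0) - 12)*1275 = (-45 - 12)*1275 = -57*1275 = -72675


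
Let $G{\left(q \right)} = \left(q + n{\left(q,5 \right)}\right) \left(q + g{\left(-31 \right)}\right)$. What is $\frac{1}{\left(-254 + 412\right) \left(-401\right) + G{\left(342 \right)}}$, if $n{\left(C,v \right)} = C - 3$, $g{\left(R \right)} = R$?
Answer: $\frac{1}{148433} \approx 6.737 \cdot 10^{-6}$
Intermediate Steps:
$n{\left(C,v \right)} = -3 + C$
$G{\left(q \right)} = \left(-31 + q\right) \left(-3 + 2 q\right)$ ($G{\left(q \right)} = \left(q + \left(-3 + q\right)\right) \left(q - 31\right) = \left(-3 + 2 q\right) \left(-31 + q\right) = \left(-31 + q\right) \left(-3 + 2 q\right)$)
$\frac{1}{\left(-254 + 412\right) \left(-401\right) + G{\left(342 \right)}} = \frac{1}{\left(-254 + 412\right) \left(-401\right) + \left(93 - 22230 + 2 \cdot 342^{2}\right)} = \frac{1}{158 \left(-401\right) + \left(93 - 22230 + 2 \cdot 116964\right)} = \frac{1}{-63358 + \left(93 - 22230 + 233928\right)} = \frac{1}{-63358 + 211791} = \frac{1}{148433}$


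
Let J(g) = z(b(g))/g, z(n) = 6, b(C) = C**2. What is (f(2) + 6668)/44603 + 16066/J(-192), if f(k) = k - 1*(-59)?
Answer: -22930930807/44603 ≈ -5.1411e+5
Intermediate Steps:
f(k) = 59 + k (f(k) = k + 59 = 59 + k)
J(g) = 6/g
(f(2) + 6668)/44603 + 16066/J(-192) = ((59 + 2) + 6668)/44603 + 16066/((6/(-192))) = (61 + 6668)*(1/44603) + 16066/((6*(-1/192))) = 6729*(1/44603) + 16066/(-1/32) = 6729/44603 + 16066*(-32) = 6729/44603 - 514112 = -22930930807/44603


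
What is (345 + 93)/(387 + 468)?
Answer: 146/285 ≈ 0.51228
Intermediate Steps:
(345 + 93)/(387 + 468) = 438/855 = (1/855)*438 = 146/285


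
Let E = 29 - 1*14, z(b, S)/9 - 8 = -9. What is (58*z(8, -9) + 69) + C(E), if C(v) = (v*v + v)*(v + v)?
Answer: 6747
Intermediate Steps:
z(b, S) = -9 (z(b, S) = 72 + 9*(-9) = 72 - 81 = -9)
E = 15 (E = 29 - 14 = 15)
C(v) = 2*v*(v + v**2) (C(v) = (v**2 + v)*(2*v) = (v + v**2)*(2*v) = 2*v*(v + v**2))
(58*z(8, -9) + 69) + C(E) = (58*(-9) + 69) + 2*15**2*(1 + 15) = (-522 + 69) + 2*225*16 = -453 + 7200 = 6747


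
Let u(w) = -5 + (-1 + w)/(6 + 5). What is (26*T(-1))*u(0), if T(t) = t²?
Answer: -1456/11 ≈ -132.36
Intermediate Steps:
u(w) = -56/11 + w/11 (u(w) = -5 + (-1 + w)/11 = -5 + (-1 + w)*(1/11) = -5 + (-1/11 + w/11) = -56/11 + w/11)
(26*T(-1))*u(0) = (26*(-1)²)*(-56/11 + (1/11)*0) = (26*1)*(-56/11 + 0) = 26*(-56/11) = -1456/11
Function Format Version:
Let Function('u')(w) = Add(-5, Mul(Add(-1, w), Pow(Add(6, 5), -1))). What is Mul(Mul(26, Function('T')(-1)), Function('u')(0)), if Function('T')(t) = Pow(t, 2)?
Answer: Rational(-1456, 11) ≈ -132.36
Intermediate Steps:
Function('u')(w) = Add(Rational(-56, 11), Mul(Rational(1, 11), w)) (Function('u')(w) = Add(-5, Mul(Add(-1, w), Pow(11, -1))) = Add(-5, Mul(Add(-1, w), Rational(1, 11))) = Add(-5, Add(Rational(-1, 11), Mul(Rational(1, 11), w))) = Add(Rational(-56, 11), Mul(Rational(1, 11), w)))
Mul(Mul(26, Function('T')(-1)), Function('u')(0)) = Mul(Mul(26, Pow(-1, 2)), Add(Rational(-56, 11), Mul(Rational(1, 11), 0))) = Mul(Mul(26, 1), Add(Rational(-56, 11), 0)) = Mul(26, Rational(-56, 11)) = Rational(-1456, 11)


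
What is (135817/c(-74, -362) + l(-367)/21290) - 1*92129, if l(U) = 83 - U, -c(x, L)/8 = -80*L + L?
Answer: -44874576837657/487081136 ≈ -92130.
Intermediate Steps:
c(x, L) = 632*L (c(x, L) = -8*(-80*L + L) = -(-632)*L = 632*L)
(135817/c(-74, -362) + l(-367)/21290) - 1*92129 = (135817/((632*(-362))) + (83 - 1*(-367))/21290) - 1*92129 = (135817/(-228784) + (83 + 367)*(1/21290)) - 92129 = (135817*(-1/228784) + 450*(1/21290)) - 92129 = (-135817/228784 + 45/2129) - 92129 = -278859113/487081136 - 92129 = -44874576837657/487081136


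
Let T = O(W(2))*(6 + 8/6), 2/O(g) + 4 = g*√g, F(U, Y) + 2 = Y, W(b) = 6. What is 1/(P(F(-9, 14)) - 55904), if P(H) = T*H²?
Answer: -21821/1218950056 - 99*√6/4875800224 ≈ -1.7951e-5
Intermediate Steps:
F(U, Y) = -2 + Y
O(g) = 2/(-4 + g^(3/2)) (O(g) = 2/(-4 + g*√g) = 2/(-4 + g^(3/2)))
T = 44/(3*(-4 + 6*√6)) (T = (2/(-4 + 6^(3/2)))*(6 + 8/6) = (2/(-4 + 6*√6))*(6 + 8*(⅙)) = (2/(-4 + 6*√6))*(6 + 4/3) = (2/(-4 + 6*√6))*(22/3) = 44/(3*(-4 + 6*√6)) ≈ 1.3711)
P(H) = H²*(22/75 + 11*√6/25) (P(H) = (22/75 + 11*√6/25)*H² = H²*(22/75 + 11*√6/25))
1/(P(F(-9, 14)) - 55904) = 1/((22*(-2 + 14)²/75 + 11*√6*(-2 + 14)²/25) - 55904) = 1/(((22/75)*12² + (11/25)*√6*12²) - 55904) = 1/(((22/75)*144 + (11/25)*√6*144) - 55904) = 1/((1056/25 + 1584*√6/25) - 55904) = 1/(-1396544/25 + 1584*√6/25)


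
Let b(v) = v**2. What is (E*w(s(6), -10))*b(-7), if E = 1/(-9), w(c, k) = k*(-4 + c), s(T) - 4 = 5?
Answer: 2450/9 ≈ 272.22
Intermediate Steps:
s(T) = 9 (s(T) = 4 + 5 = 9)
E = -1/9 ≈ -0.11111
(E*w(s(6), -10))*b(-7) = -(-10)*(-4 + 9)/9*(-7)**2 = -(-10)*5/9*49 = -1/9*(-50)*49 = (50/9)*49 = 2450/9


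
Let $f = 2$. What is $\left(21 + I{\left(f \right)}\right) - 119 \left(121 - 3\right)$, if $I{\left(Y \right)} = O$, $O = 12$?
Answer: $-14009$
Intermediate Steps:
$I{\left(Y \right)} = 12$
$\left(21 + I{\left(f \right)}\right) - 119 \left(121 - 3\right) = \left(21 + 12\right) - 119 \left(121 - 3\right) = 33 - 14042 = -14009$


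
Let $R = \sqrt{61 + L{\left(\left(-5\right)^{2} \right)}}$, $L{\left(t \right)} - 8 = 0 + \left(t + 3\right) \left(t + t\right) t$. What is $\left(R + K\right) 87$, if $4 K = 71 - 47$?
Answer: $522 + 87 \sqrt{35069} \approx 16814.0$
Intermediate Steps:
$K = 6$ ($K = \frac{71 - 47}{4} = \frac{1}{4} \cdot 24 = 6$)
$L{\left(t \right)} = 8 + 2 t^{2} \left(3 + t\right)$ ($L{\left(t \right)} = 8 + \left(0 + \left(t + 3\right) \left(t + t\right) t\right) = 8 + \left(0 + \left(3 + t\right) 2 t t\right) = 8 + \left(0 + 2 t \left(3 + t\right) t\right) = 8 + \left(0 + 2 t^{2} \left(3 + t\right)\right) = 8 + 2 t^{2} \left(3 + t\right)$)
$R = \sqrt{35069}$ ($R = \sqrt{61 + \left(8 + 2 \left(\left(-5\right)^{2}\right)^{3} + 6 \left(\left(-5\right)^{2}\right)^{2}\right)} = \sqrt{61 + \left(8 + 2 \cdot 25^{3} + 6 \cdot 25^{2}\right)} = \sqrt{61 + \left(8 + 2 \cdot 15625 + 6 \cdot 625\right)} = \sqrt{61 + \left(8 + 31250 + 3750\right)} = \sqrt{61 + 35008} = \sqrt{35069} \approx 187.27$)
$\left(R + K\right) 87 = \left(\sqrt{35069} + 6\right) 87 = \left(6 + \sqrt{35069}\right) 87 = 522 + 87 \sqrt{35069}$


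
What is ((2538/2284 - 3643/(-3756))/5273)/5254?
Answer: 4463335/59416837383192 ≈ 7.5119e-8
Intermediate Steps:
((2538/2284 - 3643/(-3756))/5273)/5254 = ((2538*(1/2284) - 3643*(-1/3756))*(1/5273))*(1/5254) = ((1269/1142 + 3643/3756)*(1/5273))*(1/5254) = ((4463335/2144676)*(1/5273))*(1/5254) = (4463335/11308876548)*(1/5254) = 4463335/59416837383192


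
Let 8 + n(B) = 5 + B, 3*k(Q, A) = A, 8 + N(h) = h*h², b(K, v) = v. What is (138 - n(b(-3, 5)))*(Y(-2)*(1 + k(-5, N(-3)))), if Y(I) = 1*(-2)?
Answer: 8704/3 ≈ 2901.3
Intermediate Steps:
N(h) = -8 + h³ (N(h) = -8 + h*h² = -8 + h³)
k(Q, A) = A/3
n(B) = -3 + B (n(B) = -8 + (5 + B) = -3 + B)
Y(I) = -2
(138 - n(b(-3, 5)))*(Y(-2)*(1 + k(-5, N(-3)))) = (138 - (-3 + 5))*(-2*(1 + (-8 + (-3)³)/3)) = (138 - 1*2)*(-2*(1 + (-8 - 27)/3)) = (138 - 2)*(-2*(1 + (⅓)*(-35))) = 136*(-2*(1 - 35/3)) = 136*(-2*(-32/3)) = 136*(64/3) = 8704/3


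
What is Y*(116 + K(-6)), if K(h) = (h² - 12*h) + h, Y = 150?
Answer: 32700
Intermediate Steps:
K(h) = h² - 11*h
Y*(116 + K(-6)) = 150*(116 - 6*(-11 - 6)) = 150*(116 - 6*(-17)) = 150*(116 + 102) = 150*218 = 32700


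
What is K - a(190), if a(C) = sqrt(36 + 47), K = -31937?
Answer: -31937 - sqrt(83) ≈ -31946.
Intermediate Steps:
a(C) = sqrt(83)
K - a(190) = -31937 - sqrt(83)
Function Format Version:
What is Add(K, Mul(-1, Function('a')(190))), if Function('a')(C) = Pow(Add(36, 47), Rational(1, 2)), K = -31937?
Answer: Add(-31937, Mul(-1, Pow(83, Rational(1, 2)))) ≈ -31946.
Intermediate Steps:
Function('a')(C) = Pow(83, Rational(1, 2))
Add(K, Mul(-1, Function('a')(190))) = Add(-31937, Mul(-1, Pow(83, Rational(1, 2))))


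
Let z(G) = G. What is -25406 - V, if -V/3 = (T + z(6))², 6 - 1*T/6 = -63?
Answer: 503794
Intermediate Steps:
T = 414 (T = 36 - 6*(-63) = 36 + 378 = 414)
V = -529200 (V = -3*(414 + 6)² = -3*420² = -3*176400 = -529200)
-25406 - V = -25406 - 1*(-529200) = -25406 + 529200 = 503794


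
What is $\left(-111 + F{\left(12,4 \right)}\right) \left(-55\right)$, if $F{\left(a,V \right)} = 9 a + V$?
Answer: $-55$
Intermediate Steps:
$F{\left(a,V \right)} = V + 9 a$
$\left(-111 + F{\left(12,4 \right)}\right) \left(-55\right) = \left(-111 + \left(4 + 9 \cdot 12\right)\right) \left(-55\right) = \left(-111 + \left(4 + 108\right)\right) \left(-55\right) = \left(-111 + 112\right) \left(-55\right) = 1 \left(-55\right) = -55$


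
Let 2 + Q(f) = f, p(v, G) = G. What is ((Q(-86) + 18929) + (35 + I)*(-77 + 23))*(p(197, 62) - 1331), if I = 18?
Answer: -20277351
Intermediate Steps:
Q(f) = -2 + f
((Q(-86) + 18929) + (35 + I)*(-77 + 23))*(p(197, 62) - 1331) = (((-2 - 86) + 18929) + (35 + 18)*(-77 + 23))*(62 - 1331) = ((-88 + 18929) + 53*(-54))*(-1269) = (18841 - 2862)*(-1269) = 15979*(-1269) = -20277351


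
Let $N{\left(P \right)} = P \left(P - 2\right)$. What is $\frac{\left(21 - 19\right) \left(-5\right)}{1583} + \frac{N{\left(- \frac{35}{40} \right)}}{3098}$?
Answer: $- \frac{1727857}{313864576} \approx -0.0055051$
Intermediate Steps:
$N{\left(P \right)} = P \left(-2 + P\right)$
$\frac{\left(21 - 19\right) \left(-5\right)}{1583} + \frac{N{\left(- \frac{35}{40} \right)}}{3098} = \frac{\left(21 - 19\right) \left(-5\right)}{1583} + \frac{- \frac{35}{40} \left(-2 - \frac{35}{40}\right)}{3098} = 2 \left(-5\right) \frac{1}{1583} + \left(-35\right) \frac{1}{40} \left(-2 - \frac{7}{8}\right) \frac{1}{3098} = \left(-10\right) \frac{1}{1583} + - \frac{7 \left(-2 - \frac{7}{8}\right)}{8} \cdot \frac{1}{3098} = - \frac{10}{1583} + \left(- \frac{7}{8}\right) \left(- \frac{23}{8}\right) \frac{1}{3098} = - \frac{10}{1583} + \frac{161}{64} \cdot \frac{1}{3098} = - \frac{10}{1583} + \frac{161}{198272} = - \frac{1727857}{313864576}$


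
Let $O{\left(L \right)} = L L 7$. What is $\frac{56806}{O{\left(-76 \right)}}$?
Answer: $\frac{28403}{20216} \approx 1.405$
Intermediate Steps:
$O{\left(L \right)} = 7 L^{2}$ ($O{\left(L \right)} = L^{2} \cdot 7 = 7 L^{2}$)
$\frac{56806}{O{\left(-76 \right)}} = \frac{56806}{7 \left(-76\right)^{2}} = \frac{56806}{7 \cdot 5776} = \frac{56806}{40432} = 56806 \cdot \frac{1}{40432} = \frac{28403}{20216}$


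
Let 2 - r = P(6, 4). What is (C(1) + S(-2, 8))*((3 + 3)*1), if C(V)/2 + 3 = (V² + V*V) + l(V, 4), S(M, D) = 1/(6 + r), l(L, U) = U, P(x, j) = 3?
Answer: 186/5 ≈ 37.200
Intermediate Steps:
r = -1 (r = 2 - 1*3 = 2 - 3 = -1)
S(M, D) = ⅕ (S(M, D) = 1/(6 - 1) = 1/5 = ⅕)
C(V) = 2 + 4*V² (C(V) = -6 + 2*((V² + V*V) + 4) = -6 + 2*((V² + V²) + 4) = -6 + 2*(2*V² + 4) = -6 + 2*(4 + 2*V²) = -6 + (8 + 4*V²) = 2 + 4*V²)
(C(1) + S(-2, 8))*((3 + 3)*1) = ((2 + 4*1²) + ⅕)*((3 + 3)*1) = ((2 + 4*1) + ⅕)*(6*1) = ((2 + 4) + ⅕)*6 = (6 + ⅕)*6 = (31/5)*6 = 186/5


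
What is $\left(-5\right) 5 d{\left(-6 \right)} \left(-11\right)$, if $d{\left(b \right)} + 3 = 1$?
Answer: $-550$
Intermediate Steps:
$d{\left(b \right)} = -2$ ($d{\left(b \right)} = -3 + 1 = -2$)
$\left(-5\right) 5 d{\left(-6 \right)} \left(-11\right) = \left(-5\right) 5 \left(-2\right) \left(-11\right) = \left(-25\right) \left(-2\right) \left(-11\right) = 50 \left(-11\right) = -550$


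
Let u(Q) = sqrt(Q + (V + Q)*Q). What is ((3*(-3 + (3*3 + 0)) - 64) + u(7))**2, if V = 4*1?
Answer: 2200 - 184*sqrt(21) ≈ 1356.8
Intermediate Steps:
V = 4
u(Q) = sqrt(Q + Q*(4 + Q)) (u(Q) = sqrt(Q + (4 + Q)*Q) = sqrt(Q + Q*(4 + Q)))
((3*(-3 + (3*3 + 0)) - 64) + u(7))**2 = ((3*(-3 + (3*3 + 0)) - 64) + sqrt(7*(5 + 7)))**2 = ((3*(-3 + (9 + 0)) - 64) + sqrt(7*12))**2 = ((3*(-3 + 9) - 64) + sqrt(84))**2 = ((3*6 - 64) + 2*sqrt(21))**2 = ((18 - 64) + 2*sqrt(21))**2 = (-46 + 2*sqrt(21))**2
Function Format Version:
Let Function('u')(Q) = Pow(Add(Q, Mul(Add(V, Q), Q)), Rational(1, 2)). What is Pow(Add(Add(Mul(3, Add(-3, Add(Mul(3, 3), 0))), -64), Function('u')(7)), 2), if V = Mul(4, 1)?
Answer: Add(2200, Mul(-184, Pow(21, Rational(1, 2)))) ≈ 1356.8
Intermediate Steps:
V = 4
Function('u')(Q) = Pow(Add(Q, Mul(Q, Add(4, Q))), Rational(1, 2)) (Function('u')(Q) = Pow(Add(Q, Mul(Add(4, Q), Q)), Rational(1, 2)) = Pow(Add(Q, Mul(Q, Add(4, Q))), Rational(1, 2)))
Pow(Add(Add(Mul(3, Add(-3, Add(Mul(3, 3), 0))), -64), Function('u')(7)), 2) = Pow(Add(Add(Mul(3, Add(-3, Add(Mul(3, 3), 0))), -64), Pow(Mul(7, Add(5, 7)), Rational(1, 2))), 2) = Pow(Add(Add(Mul(3, Add(-3, Add(9, 0))), -64), Pow(Mul(7, 12), Rational(1, 2))), 2) = Pow(Add(Add(Mul(3, Add(-3, 9)), -64), Pow(84, Rational(1, 2))), 2) = Pow(Add(Add(Mul(3, 6), -64), Mul(2, Pow(21, Rational(1, 2)))), 2) = Pow(Add(Add(18, -64), Mul(2, Pow(21, Rational(1, 2)))), 2) = Pow(Add(-46, Mul(2, Pow(21, Rational(1, 2)))), 2)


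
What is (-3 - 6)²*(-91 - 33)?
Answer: -10044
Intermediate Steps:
(-3 - 6)²*(-91 - 33) = (-9)²*(-124) = 81*(-124) = -10044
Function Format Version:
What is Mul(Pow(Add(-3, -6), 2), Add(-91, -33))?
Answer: -10044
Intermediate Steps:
Mul(Pow(Add(-3, -6), 2), Add(-91, -33)) = Mul(Pow(-9, 2), -124) = Mul(81, -124) = -10044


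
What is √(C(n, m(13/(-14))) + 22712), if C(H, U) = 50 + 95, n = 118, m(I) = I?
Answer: √22857 ≈ 151.19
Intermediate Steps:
C(H, U) = 145
√(C(n, m(13/(-14))) + 22712) = √(145 + 22712) = √22857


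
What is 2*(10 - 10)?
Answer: 0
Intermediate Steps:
2*(10 - 10) = 2*0 = 0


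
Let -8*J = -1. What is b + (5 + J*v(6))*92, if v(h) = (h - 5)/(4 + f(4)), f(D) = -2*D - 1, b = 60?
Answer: 5177/10 ≈ 517.70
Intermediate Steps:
J = ⅛ (J = -⅛*(-1) = ⅛ ≈ 0.12500)
f(D) = -1 - 2*D
v(h) = 1 - h/5 (v(h) = (h - 5)/(4 + (-1 - 2*4)) = (-5 + h)/(4 + (-1 - 8)) = (-5 + h)/(4 - 9) = (-5 + h)/(-5) = (-5 + h)*(-⅕) = 1 - h/5)
b + (5 + J*v(6))*92 = 60 + (5 + (1 - ⅕*6)/8)*92 = 60 + (5 + (1 - 6/5)/8)*92 = 60 + (5 + (⅛)*(-⅕))*92 = 60 + (5 - 1/40)*92 = 60 + (199/40)*92 = 60 + 4577/10 = 5177/10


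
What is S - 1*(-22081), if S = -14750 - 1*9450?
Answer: -2119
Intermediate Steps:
S = -24200 (S = -14750 - 9450 = -24200)
S - 1*(-22081) = -24200 - 1*(-22081) = -24200 + 22081 = -2119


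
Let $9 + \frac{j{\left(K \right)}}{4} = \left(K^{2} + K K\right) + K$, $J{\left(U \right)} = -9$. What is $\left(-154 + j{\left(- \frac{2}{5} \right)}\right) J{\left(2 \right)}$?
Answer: $\frac{42822}{25} \approx 1712.9$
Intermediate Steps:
$j{\left(K \right)} = -36 + 4 K + 8 K^{2}$ ($j{\left(K \right)} = -36 + 4 \left(\left(K^{2} + K K\right) + K\right) = -36 + 4 \left(\left(K^{2} + K^{2}\right) + K\right) = -36 + 4 \left(2 K^{2} + K\right) = -36 + 4 \left(K + 2 K^{2}\right) = -36 + \left(4 K + 8 K^{2}\right) = -36 + 4 K + 8 K^{2}$)
$\left(-154 + j{\left(- \frac{2}{5} \right)}\right) J{\left(2 \right)} = \left(-154 + \left(-36 + 4 \left(- \frac{2}{5}\right) + 8 \left(- \frac{2}{5}\right)^{2}\right)\right) \left(-9\right) = \left(-154 - \frac{908}{25}\right) \left(-9\right) = \left(- \frac{4758}{25}\right) \left(-9\right) = \frac{42822}{25}$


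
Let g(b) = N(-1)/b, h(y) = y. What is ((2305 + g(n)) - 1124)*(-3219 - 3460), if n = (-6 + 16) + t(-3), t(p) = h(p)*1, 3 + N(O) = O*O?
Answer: -55201935/7 ≈ -7.8860e+6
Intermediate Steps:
N(O) = -3 + O² (N(O) = -3 + O*O = -3 + O²)
t(p) = p (t(p) = p*1 = p)
n = 7 (n = (-6 + 16) - 3 = 10 - 3 = 7)
g(b) = -2/b (g(b) = (-3 + (-1)²)/b = (-3 + 1)/b = -2/b)
((2305 + g(n)) - 1124)*(-3219 - 3460) = ((2305 - 2/7) - 1124)*(-3219 - 3460) = ((2305 - 2*⅐) - 1124)*(-6679) = ((2305 - 2/7) - 1124)*(-6679) = (16133/7 - 1124)*(-6679) = (8265/7)*(-6679) = -55201935/7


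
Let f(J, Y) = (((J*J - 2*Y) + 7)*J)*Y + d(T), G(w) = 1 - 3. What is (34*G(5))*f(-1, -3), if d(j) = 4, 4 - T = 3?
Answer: -3128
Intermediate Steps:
G(w) = -2
T = 1 (T = 4 - 1*3 = 4 - 3 = 1)
f(J, Y) = 4 + J*Y*(7 + J² - 2*Y) (f(J, Y) = (((J*J - 2*Y) + 7)*J)*Y + 4 = (((J² - 2*Y) + 7)*J)*Y + 4 = ((7 + J² - 2*Y)*J)*Y + 4 = (J*(7 + J² - 2*Y))*Y + 4 = J*Y*(7 + J² - 2*Y) + 4 = 4 + J*Y*(7 + J² - 2*Y))
(34*G(5))*f(-1, -3) = (34*(-2))*(4 - 3*(-1)³ - 2*(-1)*(-3)² + 7*(-1)*(-3)) = -68*(4 - 3*(-1) - 2*(-1)*9 + 21) = -68*(4 + 3 + 18 + 21) = -68*46 = -3128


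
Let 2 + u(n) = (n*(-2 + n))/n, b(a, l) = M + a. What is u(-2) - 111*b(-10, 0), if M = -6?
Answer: 1770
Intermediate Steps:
b(a, l) = -6 + a
u(n) = -4 + n (u(n) = -2 + (n*(-2 + n))/n = -2 + (-2 + n) = -4 + n)
u(-2) - 111*b(-10, 0) = (-4 - 2) - 111*(-6 - 10) = -6 - 111*(-16) = -6 + 1776 = 1770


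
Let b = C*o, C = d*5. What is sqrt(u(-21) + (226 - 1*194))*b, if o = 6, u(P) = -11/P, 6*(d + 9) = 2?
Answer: -260*sqrt(14343)/21 ≈ -1482.8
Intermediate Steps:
d = -26/3 (d = -9 + (1/6)*2 = -9 + 1/3 = -26/3 ≈ -8.6667)
C = -130/3 (C = -26/3*5 = -130/3 ≈ -43.333)
b = -260 (b = -130/3*6 = -260)
sqrt(u(-21) + (226 - 1*194))*b = sqrt(-11/(-21) + (226 - 1*194))*(-260) = sqrt(-11*(-1/21) + (226 - 194))*(-260) = sqrt(11/21 + 32)*(-260) = sqrt(683/21)*(-260) = (sqrt(14343)/21)*(-260) = -260*sqrt(14343)/21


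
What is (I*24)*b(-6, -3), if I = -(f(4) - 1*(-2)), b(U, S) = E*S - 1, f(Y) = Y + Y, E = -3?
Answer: -1920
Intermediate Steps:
f(Y) = 2*Y
b(U, S) = -1 - 3*S (b(U, S) = -3*S - 1 = -1 - 3*S)
I = -10 (I = -(2*4 - 1*(-2)) = -(8 + 2) = -1*10 = -10)
(I*24)*b(-6, -3) = (-10*24)*(-1 - 3*(-3)) = -240*(-1 + 9) = -240*8 = -1920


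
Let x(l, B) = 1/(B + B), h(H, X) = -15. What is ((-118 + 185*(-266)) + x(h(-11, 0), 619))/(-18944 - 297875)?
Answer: 61068063/392221922 ≈ 0.15570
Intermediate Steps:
x(l, B) = 1/(2*B)
((-118 + 185*(-266)) + x(h(-11, 0), 619))/(-18944 - 297875) = ((-118 + 185*(-266)) + (1/2)/619)/(-18944 - 297875) = ((-118 - 49210) + (1/2)*(1/619))/(-316819) = (-49328 + 1/1238)*(-1/316819) = -61068063/1238*(-1/316819) = 61068063/392221922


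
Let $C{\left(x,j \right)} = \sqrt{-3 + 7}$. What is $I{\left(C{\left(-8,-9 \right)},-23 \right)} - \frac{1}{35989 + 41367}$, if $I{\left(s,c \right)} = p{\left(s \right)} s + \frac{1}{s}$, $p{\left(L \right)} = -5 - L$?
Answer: $- \frac{1044307}{77356} \approx -13.5$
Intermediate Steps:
$C{\left(x,j \right)} = 2$ ($C{\left(x,j \right)} = \sqrt{4} = 2$)
$I{\left(s,c \right)} = \frac{1}{s} + s \left(-5 - s\right)$ ($I{\left(s,c \right)} = \left(-5 - s\right) s + \frac{1}{s} = s \left(-5 - s\right) + \frac{1}{s} = \frac{1}{s} + s \left(-5 - s\right)$)
$I{\left(C{\left(-8,-9 \right)},-23 \right)} - \frac{1}{35989 + 41367} = \frac{1 - 2^{2} \left(5 + 2\right)}{2} - \frac{1}{35989 + 41367} = \frac{1 - 4 \cdot 7}{2} - \frac{1}{77356} = \frac{1 - 28}{2} - \frac{1}{77356} = \frac{1}{2} \left(-27\right) - \frac{1}{77356} = - \frac{27}{2} - \frac{1}{77356} = - \frac{1044307}{77356}$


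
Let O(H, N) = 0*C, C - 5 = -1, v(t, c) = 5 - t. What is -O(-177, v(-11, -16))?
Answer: 0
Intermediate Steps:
C = 4 (C = 5 - 1 = 4)
O(H, N) = 0 (O(H, N) = 0*4 = 0)
-O(-177, v(-11, -16)) = -1*0 = 0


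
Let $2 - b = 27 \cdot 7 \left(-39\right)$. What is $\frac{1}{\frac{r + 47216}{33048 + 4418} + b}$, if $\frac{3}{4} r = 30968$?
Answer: $\frac{56199}{414487987} \approx 0.00013559$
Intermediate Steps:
$r = \frac{123872}{3}$ ($r = \frac{4}{3} \cdot 30968 = \frac{123872}{3} \approx 41291.0$)
$b = 7373$ ($b = 2 - 27 \cdot 7 \left(-39\right) = 2 - 189 \left(-39\right) = 2 - -7371 = 2 + 7371 = 7373$)
$\frac{1}{\frac{r + 47216}{33048 + 4418} + b} = \frac{1}{\frac{\frac{123872}{3} + 47216}{33048 + 4418} + 7373} = \frac{1}{\frac{265520}{3 \cdot 37466} + 7373} = \frac{1}{\frac{265520}{3} \cdot \frac{1}{37466} + 7373} = \frac{1}{\frac{132760}{56199} + 7373} = \frac{1}{\frac{414487987}{56199}} = \frac{56199}{414487987}$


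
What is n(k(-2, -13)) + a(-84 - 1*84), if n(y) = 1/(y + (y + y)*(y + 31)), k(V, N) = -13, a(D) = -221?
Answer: -106302/481 ≈ -221.00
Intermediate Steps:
n(y) = 1/(y + 2*y*(31 + y)) (n(y) = 1/(y + (2*y)*(31 + y)) = 1/(y + 2*y*(31 + y)))
n(k(-2, -13)) + a(-84 - 1*84) = 1/((-13)*(63 + 2*(-13))) - 221 = -1/(13*(63 - 26)) - 221 = -1/13/37 - 221 = -1/13*1/37 - 221 = -1/481 - 221 = -106302/481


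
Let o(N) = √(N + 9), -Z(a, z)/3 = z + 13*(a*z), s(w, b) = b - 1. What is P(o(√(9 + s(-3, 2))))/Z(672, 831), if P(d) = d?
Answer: -√(9 + √10)/21781341 ≈ -1.6011e-7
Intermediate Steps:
s(w, b) = -1 + b
Z(a, z) = -3*z - 39*a*z (Z(a, z) = -3*(z + 13*(a*z)) = -3*(z + 13*a*z) = -3*z - 39*a*z)
o(N) = √(9 + N)
P(o(√(9 + s(-3, 2))))/Z(672, 831) = √(9 + √(9 + (-1 + 2)))/((-3*831*(1 + 13*672))) = √(9 + √(9 + 1))/((-3*831*(1 + 8736))) = √(9 + √10)/((-3*831*8737)) = √(9 + √10)/(-21781341) = √(9 + √10)*(-1/21781341) = -√(9 + √10)/21781341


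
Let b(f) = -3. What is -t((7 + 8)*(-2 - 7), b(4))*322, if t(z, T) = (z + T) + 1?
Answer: 44114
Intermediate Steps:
t(z, T) = 1 + T + z (t(z, T) = (T + z) + 1 = 1 + T + z)
-t((7 + 8)*(-2 - 7), b(4))*322 = -(1 - 3 + (7 + 8)*(-2 - 7))*322 = -(1 - 3 + 15*(-9))*322 = -(1 - 3 - 135)*322 = -(-137)*322 = -1*(-44114) = 44114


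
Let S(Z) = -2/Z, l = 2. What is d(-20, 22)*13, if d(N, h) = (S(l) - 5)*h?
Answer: -1716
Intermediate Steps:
d(N, h) = -6*h (d(N, h) = (-2/2 - 5)*h = (-2*½ - 5)*h = (-1 - 5)*h = -6*h)
d(-20, 22)*13 = -6*22*13 = -132*13 = -1716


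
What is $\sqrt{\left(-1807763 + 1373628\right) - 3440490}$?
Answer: $5 i \sqrt{154985} \approx 1968.4 i$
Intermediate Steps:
$\sqrt{\left(-1807763 + 1373628\right) - 3440490} = \sqrt{-434135 - 3440490} = \sqrt{-3874625} = 5 i \sqrt{154985}$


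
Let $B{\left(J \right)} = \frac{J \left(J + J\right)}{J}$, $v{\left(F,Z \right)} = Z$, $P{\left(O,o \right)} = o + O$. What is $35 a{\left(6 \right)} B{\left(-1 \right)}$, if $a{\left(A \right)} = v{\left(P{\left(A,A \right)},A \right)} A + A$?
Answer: $-2940$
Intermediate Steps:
$P{\left(O,o \right)} = O + o$
$B{\left(J \right)} = 2 J$ ($B{\left(J \right)} = \frac{J 2 J}{J} = \frac{2 J^{2}}{J} = 2 J$)
$a{\left(A \right)} = A + A^{2}$ ($a{\left(A \right)} = A A + A = A^{2} + A = A + A^{2}$)
$35 a{\left(6 \right)} B{\left(-1 \right)} = 35 \cdot 6 \left(1 + 6\right) 2 \left(-1\right) = 35 \cdot 6 \cdot 7 \left(-2\right) = 35 \cdot 42 \left(-2\right) = 1470 \left(-2\right) = -2940$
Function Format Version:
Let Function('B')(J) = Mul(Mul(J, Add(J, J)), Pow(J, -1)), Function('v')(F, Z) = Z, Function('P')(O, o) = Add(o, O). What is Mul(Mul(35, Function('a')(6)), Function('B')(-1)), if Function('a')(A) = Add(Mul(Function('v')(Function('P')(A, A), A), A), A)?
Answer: -2940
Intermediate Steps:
Function('P')(O, o) = Add(O, o)
Function('B')(J) = Mul(2, J) (Function('B')(J) = Mul(Mul(J, Mul(2, J)), Pow(J, -1)) = Mul(Mul(2, Pow(J, 2)), Pow(J, -1)) = Mul(2, J))
Function('a')(A) = Add(A, Pow(A, 2)) (Function('a')(A) = Add(Mul(A, A), A) = Add(Pow(A, 2), A) = Add(A, Pow(A, 2)))
Mul(Mul(35, Function('a')(6)), Function('B')(-1)) = Mul(Mul(35, Mul(6, Add(1, 6))), Mul(2, -1)) = Mul(Mul(35, Mul(6, 7)), -2) = Mul(Mul(35, 42), -2) = Mul(1470, -2) = -2940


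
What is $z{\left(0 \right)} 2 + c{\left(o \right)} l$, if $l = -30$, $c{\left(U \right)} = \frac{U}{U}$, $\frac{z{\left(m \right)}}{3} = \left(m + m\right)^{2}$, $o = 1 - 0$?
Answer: $-30$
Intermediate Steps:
$o = 1$ ($o = 1 + 0 = 1$)
$z{\left(m \right)} = 12 m^{2}$ ($z{\left(m \right)} = 3 \left(m + m\right)^{2} = 3 \left(2 m\right)^{2} = 3 \cdot 4 m^{2} = 12 m^{2}$)
$c{\left(U \right)} = 1$
$z{\left(0 \right)} 2 + c{\left(o \right)} l = 12 \cdot 0^{2} \cdot 2 + 1 \left(-30\right) = 12 \cdot 0 \cdot 2 - 30 = 0 \cdot 2 - 30 = 0 - 30 = -30$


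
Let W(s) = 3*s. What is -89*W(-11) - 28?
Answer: 2909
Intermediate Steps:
-89*W(-11) - 28 = -267*(-11) - 28 = -89*(-33) - 28 = 2937 - 28 = 2909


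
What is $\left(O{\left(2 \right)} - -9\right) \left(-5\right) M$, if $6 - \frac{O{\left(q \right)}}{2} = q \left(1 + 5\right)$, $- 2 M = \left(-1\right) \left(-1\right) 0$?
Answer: $0$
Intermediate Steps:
$M = 0$ ($M = - \frac{\left(-1\right) \left(-1\right) 0}{2} = - \frac{1 \cdot 0}{2} = \left(- \frac{1}{2}\right) 0 = 0$)
$O{\left(q \right)} = 12 - 12 q$ ($O{\left(q \right)} = 12 - 2 q \left(1 + 5\right) = 12 - 2 q 6 = 12 - 2 \cdot 6 q = 12 - 12 q$)
$\left(O{\left(2 \right)} - -9\right) \left(-5\right) M = \left(\left(12 - 24\right) - -9\right) \left(-5\right) 0 = \left(\left(12 - 24\right) + 9\right) \left(-5\right) 0 = \left(-12 + 9\right) \left(-5\right) 0 = \left(-3\right) \left(-5\right) 0 = 15 \cdot 0 = 0$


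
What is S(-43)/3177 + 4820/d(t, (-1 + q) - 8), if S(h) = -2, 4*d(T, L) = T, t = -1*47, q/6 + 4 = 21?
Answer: -61252654/149319 ≈ -410.21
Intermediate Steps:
q = 102 (q = -24 + 6*21 = -24 + 126 = 102)
t = -47
d(T, L) = T/4
S(-43)/3177 + 4820/d(t, (-1 + q) - 8) = -2/3177 + 4820/(((1/4)*(-47))) = -2*1/3177 + 4820/(-47/4) = -2/3177 + 4820*(-4/47) = -2/3177 - 19280/47 = -61252654/149319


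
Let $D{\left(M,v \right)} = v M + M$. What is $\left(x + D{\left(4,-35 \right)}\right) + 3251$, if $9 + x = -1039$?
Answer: $2067$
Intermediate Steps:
$x = -1048$ ($x = -9 - 1039 = -1048$)
$D{\left(M,v \right)} = M + M v$ ($D{\left(M,v \right)} = M v + M = M + M v$)
$\left(x + D{\left(4,-35 \right)}\right) + 3251 = \left(-1048 + 4 \left(1 - 35\right)\right) + 3251 = \left(-1048 + 4 \left(-34\right)\right) + 3251 = \left(-1048 - 136\right) + 3251 = -1184 + 3251 = 2067$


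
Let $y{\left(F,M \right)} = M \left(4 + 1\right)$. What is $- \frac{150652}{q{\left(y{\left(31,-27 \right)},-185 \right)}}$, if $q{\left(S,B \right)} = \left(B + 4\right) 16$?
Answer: $\frac{37663}{724} \approx 52.021$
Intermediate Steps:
$y{\left(F,M \right)} = 5 M$ ($y{\left(F,M \right)} = M 5 = 5 M$)
$q{\left(S,B \right)} = 64 + 16 B$ ($q{\left(S,B \right)} = \left(4 + B\right) 16 = 64 + 16 B$)
$- \frac{150652}{q{\left(y{\left(31,-27 \right)},-185 \right)}} = - \frac{150652}{64 + 16 \left(-185\right)} = - \frac{150652}{64 - 2960} = - \frac{150652}{-2896} = \left(-150652\right) \left(- \frac{1}{2896}\right) = \frac{37663}{724}$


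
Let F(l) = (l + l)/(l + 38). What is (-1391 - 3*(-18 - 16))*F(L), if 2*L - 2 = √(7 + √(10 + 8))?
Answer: -2334262990/36929911 - 1190654456*√(7 + 3*√2)/36929911 + 45847152*√2/36929911 - 587784*√2*√(7 + 3*√2)/36929911 ≈ -169.63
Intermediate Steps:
L = 1 + √(7 + 3*√2)/2 (L = 1 + √(7 + √(10 + 8))/2 = 1 + √(7 + √18)/2 = 1 + √(7 + 3*√2)/2 ≈ 2.6765)
F(l) = 2*l/(38 + l) (F(l) = (2*l)/(38 + l) = 2*l/(38 + l))
(-1391 - 3*(-18 - 16))*F(L) = (-1391 - 3*(-18 - 16))*(2*(1 + √(7 + 3*√2)/2)/(38 + (1 + √(7 + 3*√2)/2))) = (-1391 - 3*(-34))*(2*(1 + √(7 + 3*√2)/2)/(39 + √(7 + 3*√2)/2)) = (-1391 + 102)*(2*(1 + √(7 + 3*√2)/2)/(39 + √(7 + 3*√2)/2)) = -2578*(1 + √(7 + 3*√2)/2)/(39 + √(7 + 3*√2)/2)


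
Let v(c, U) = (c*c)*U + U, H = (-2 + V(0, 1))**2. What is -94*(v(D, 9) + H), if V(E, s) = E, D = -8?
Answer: -55366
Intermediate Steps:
H = 4 (H = (-2 + 0)**2 = (-2)**2 = 4)
v(c, U) = U + U*c**2 (v(c, U) = c**2*U + U = U*c**2 + U = U + U*c**2)
-94*(v(D, 9) + H) = -94*(9*(1 + (-8)**2) + 4) = -94*(9*(1 + 64) + 4) = -94*(9*65 + 4) = -94*(585 + 4) = -94*589 = -55366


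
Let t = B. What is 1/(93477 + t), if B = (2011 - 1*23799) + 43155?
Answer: 1/114844 ≈ 8.7075e-6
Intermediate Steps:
B = 21367 (B = (2011 - 23799) + 43155 = -21788 + 43155 = 21367)
t = 21367
1/(93477 + t) = 1/(93477 + 21367) = 1/114844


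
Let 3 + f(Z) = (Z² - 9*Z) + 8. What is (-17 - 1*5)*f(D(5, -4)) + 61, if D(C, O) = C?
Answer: 391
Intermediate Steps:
f(Z) = 5 + Z² - 9*Z (f(Z) = -3 + ((Z² - 9*Z) + 8) = -3 + (8 + Z² - 9*Z) = 5 + Z² - 9*Z)
(-17 - 1*5)*f(D(5, -4)) + 61 = (-17 - 1*5)*(5 + 5² - 9*5) + 61 = (-17 - 5)*(5 + 25 - 45) + 61 = -22*(-15) + 61 = 330 + 61 = 391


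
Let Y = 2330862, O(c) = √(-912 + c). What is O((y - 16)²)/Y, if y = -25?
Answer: √769/2330862 ≈ 1.1897e-5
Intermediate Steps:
O((y - 16)²)/Y = √(-912 + (-25 - 16)²)/2330862 = √(-912 + (-41)²)*(1/2330862) = √(-912 + 1681)*(1/2330862) = √769*(1/2330862) = √769/2330862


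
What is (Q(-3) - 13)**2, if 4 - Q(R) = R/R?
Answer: 100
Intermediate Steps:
Q(R) = 3 (Q(R) = 4 - R/R = 4 - 1*1 = 4 - 1 = 3)
(Q(-3) - 13)**2 = (3 - 13)**2 = (-10)**2 = 100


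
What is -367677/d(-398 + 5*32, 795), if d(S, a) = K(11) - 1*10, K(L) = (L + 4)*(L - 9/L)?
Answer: -4044447/1570 ≈ -2576.1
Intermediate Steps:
K(L) = (4 + L)*(L - 9/L)
d(S, a) = 1570/11 (d(S, a) = (-9 + 11**2 - 36/11 + 4*11) - 1*10 = (-9 + 121 - 36*1/11 + 44) - 10 = (-9 + 121 - 36/11 + 44) - 10 = 1680/11 - 10 = 1570/11)
-367677/d(-398 + 5*32, 795) = -367677/1570/11 = -367677*11/1570 = -4044447/1570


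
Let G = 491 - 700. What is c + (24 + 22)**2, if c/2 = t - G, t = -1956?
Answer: -1378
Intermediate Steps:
G = -209
c = -3494 (c = 2*(-1956 - 1*(-209)) = 2*(-1956 + 209) = 2*(-1747) = -3494)
c + (24 + 22)**2 = -3494 + (24 + 22)**2 = -3494 + 46**2 = -3494 + 2116 = -1378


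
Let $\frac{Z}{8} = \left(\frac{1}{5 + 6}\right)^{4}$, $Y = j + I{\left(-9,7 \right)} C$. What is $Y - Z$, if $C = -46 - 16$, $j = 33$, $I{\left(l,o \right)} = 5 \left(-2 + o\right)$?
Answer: $- \frac{22210405}{14641} \approx -1517.0$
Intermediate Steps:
$I{\left(l,o \right)} = -10 + 5 o$
$C = -62$ ($C = -46 - 16 = -62$)
$Y = -1517$ ($Y = 33 + \left(-10 + 5 \cdot 7\right) \left(-62\right) = 33 + \left(-10 + 35\right) \left(-62\right) = 33 + 25 \left(-62\right) = 33 - 1550 = -1517$)
$Z = \frac{8}{14641}$ ($Z = 8 \left(\frac{1}{5 + 6}\right)^{4} = 8 \left(\frac{1}{11}\right)^{4} = \frac{8}{14641} \approx 0.00054641$)
$Y - Z = -1517 - \frac{8}{14641} = - \frac{22210405}{14641}$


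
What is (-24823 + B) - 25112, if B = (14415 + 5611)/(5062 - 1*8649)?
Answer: -10537463/211 ≈ -49941.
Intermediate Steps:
B = -1178/211 (B = 20026/(5062 - 8649) = 20026/(-3587) = 20026*(-1/3587) = -1178/211 ≈ -5.5829)
(-24823 + B) - 25112 = (-24823 - 1178/211) - 25112 = -5238831/211 - 25112 = -10537463/211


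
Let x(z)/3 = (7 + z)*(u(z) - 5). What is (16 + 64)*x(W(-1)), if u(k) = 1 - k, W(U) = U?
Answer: -4320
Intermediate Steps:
x(z) = 3*(-4 - z)*(7 + z) (x(z) = 3*((7 + z)*((1 - z) - 5)) = 3*((7 + z)*(-4 - z)) = 3*((-4 - z)*(7 + z)) = 3*(-4 - z)*(7 + z))
(16 + 64)*x(W(-1)) = (16 + 64)*(-84 - 33*(-1) - 3*(-1)²) = 80*(-84 + 33 - 3*1) = 80*(-84 + 33 - 3) = 80*(-54) = -4320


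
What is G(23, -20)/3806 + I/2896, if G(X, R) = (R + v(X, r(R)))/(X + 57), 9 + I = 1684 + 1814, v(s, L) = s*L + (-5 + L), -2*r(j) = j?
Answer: 13286917/11022176 ≈ 1.2055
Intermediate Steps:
r(j) = -j/2
v(s, L) = -5 + L + L*s (v(s, L) = L*s + (-5 + L) = -5 + L + L*s)
I = 3489 (I = -9 + (1684 + 1814) = -9 + 3498 = 3489)
G(X, R) = (-5 + R/2 - R*X/2)/(57 + X) (G(X, R) = (R + (-5 - R/2 + (-R/2)*X))/(X + 57) = (R + (-5 - R/2 - R*X/2))/(57 + X) = (-5 + R/2 - R*X/2)/(57 + X))
G(23, -20)/3806 + I/2896 = ((-10 - 20 - 1*(-20)*23)/(2*(57 + 23)))/3806 + 3489/2896 = ((1/2)*(-10 - 20 + 460)/80)*(1/3806) + 3489*(1/2896) = ((1/2)*(1/80)*430)*(1/3806) + 3489/2896 = (43/16)*(1/3806) + 3489/2896 = 43/60896 + 3489/2896 = 13286917/11022176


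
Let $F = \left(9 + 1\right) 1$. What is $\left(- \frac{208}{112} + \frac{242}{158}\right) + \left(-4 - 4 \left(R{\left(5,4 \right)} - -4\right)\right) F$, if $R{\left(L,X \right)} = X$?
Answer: $- \frac{199260}{553} \approx -360.33$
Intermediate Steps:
$F = 10$ ($F = 10 \cdot 1 = 10$)
$\left(- \frac{208}{112} + \frac{242}{158}\right) + \left(-4 - 4 \left(R{\left(5,4 \right)} - -4\right)\right) F = \left(- \frac{208}{112} + \frac{242}{158}\right) + \left(-4 - 4 \left(4 - -4\right)\right) 10 = \left(\left(-208\right) \frac{1}{112} + 242 \cdot \frac{1}{158}\right) + \left(-4 - 4 \left(4 + 4\right)\right) 10 = \left(- \frac{13}{7} + \frac{121}{79}\right) + \left(-4 - 32\right) 10 = - \frac{180}{553} + \left(-4 - 32\right) 10 = - \frac{180}{553} - 360 = - \frac{199260}{553}$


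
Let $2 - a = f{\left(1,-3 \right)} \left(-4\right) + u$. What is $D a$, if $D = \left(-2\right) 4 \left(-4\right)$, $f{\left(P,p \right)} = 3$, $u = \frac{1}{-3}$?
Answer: $\frac{1376}{3} \approx 458.67$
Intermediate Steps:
$u = - \frac{1}{3} \approx -0.33333$
$a = \frac{43}{3}$ ($a = 2 - \left(3 \left(-4\right) - \frac{1}{3}\right) = 2 - \left(-12 - \frac{1}{3}\right) = 2 - - \frac{37}{3} = 2 + \frac{37}{3} = \frac{43}{3} \approx 14.333$)
$D = 32$ ($D = \left(-8\right) \left(-4\right) = 32$)
$D a = 32 \cdot \frac{43}{3} = \frac{1376}{3}$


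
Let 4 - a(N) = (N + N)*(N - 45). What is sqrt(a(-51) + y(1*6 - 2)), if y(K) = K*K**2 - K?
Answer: 16*I*sqrt(38) ≈ 98.631*I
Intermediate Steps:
y(K) = K**3 - K
a(N) = 4 - 2*N*(-45 + N) (a(N) = 4 - (N + N)*(N - 45) = 4 - 2*N*(-45 + N))
sqrt(a(-51) + y(1*6 - 2)) = sqrt((4 - 2*(-51)**2 + 90*(-51)) + ((1*6 - 2)**3 - (1*6 - 2))) = sqrt((4 - 2*2601 - 4590) + ((6 - 2)**3 - (6 - 2))) = sqrt((4 - 5202 - 4590) + (4**3 - 1*4)) = sqrt(-9788 + (64 - 4)) = sqrt(-9788 + 60) = sqrt(-9728) = 16*I*sqrt(38)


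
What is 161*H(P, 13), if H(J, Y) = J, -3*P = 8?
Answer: -1288/3 ≈ -429.33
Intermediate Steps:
P = -8/3 (P = -⅓*8 = -8/3 ≈ -2.6667)
161*H(P, 13) = 161*(-8/3) = -1288/3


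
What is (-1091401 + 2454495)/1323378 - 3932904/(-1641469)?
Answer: 3721097587399/1086141981141 ≈ 3.4260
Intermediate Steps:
(-1091401 + 2454495)/1323378 - 3932904/(-1641469) = 1363094*(1/1323378) - 3932904*(-1/1641469) = 681547/661689 + 3932904/1641469 = 3721097587399/1086141981141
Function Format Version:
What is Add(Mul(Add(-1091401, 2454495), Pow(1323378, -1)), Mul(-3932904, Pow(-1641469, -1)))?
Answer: Rational(3721097587399, 1086141981141) ≈ 3.4260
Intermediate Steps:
Add(Mul(Add(-1091401, 2454495), Pow(1323378, -1)), Mul(-3932904, Pow(-1641469, -1))) = Add(Mul(1363094, Rational(1, 1323378)), Mul(-3932904, Rational(-1, 1641469))) = Add(Rational(681547, 661689), Rational(3932904, 1641469)) = Rational(3721097587399, 1086141981141)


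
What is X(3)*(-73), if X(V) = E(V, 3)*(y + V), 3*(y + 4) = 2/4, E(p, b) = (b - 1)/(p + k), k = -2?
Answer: 365/3 ≈ 121.67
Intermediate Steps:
E(p, b) = (-1 + b)/(-2 + p) (E(p, b) = (b - 1)/(p - 2) = (-1 + b)/(-2 + p))
y = -23/6 (y = -4 + (2/4)/3 = -4 + (2*(1/4))/3 = -4 + (1/3)*(1/2) = -4 + 1/6 = -23/6 ≈ -3.8333)
X(V) = 2*(-23/6 + V)/(-2 + V) (X(V) = ((-1 + 3)/(-2 + V))*(-23/6 + V) = (2/(-2 + V))*(-23/6 + V) = 2*(-23/6 + V)/(-2 + V))
X(3)*(-73) = ((-23 + 6*3)/(3*(-2 + 3)))*(-73) = ((1/3)*(-23 + 18)/1)*(-73) = ((1/3)*1*(-5))*(-73) = -5/3*(-73) = 365/3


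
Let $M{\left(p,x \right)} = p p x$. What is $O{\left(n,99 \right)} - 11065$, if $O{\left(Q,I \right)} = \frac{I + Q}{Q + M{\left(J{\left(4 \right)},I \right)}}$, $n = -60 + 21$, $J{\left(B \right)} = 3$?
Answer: $- \frac{785610}{71} \approx -11065.0$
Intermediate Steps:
$M{\left(p,x \right)} = x p^{2}$ ($M{\left(p,x \right)} = p^{2} x = x p^{2}$)
$n = -39$
$O{\left(Q,I \right)} = \frac{I + Q}{Q + 9 I}$ ($O{\left(Q,I \right)} = \frac{I + Q}{Q + I 3^{2}} = \frac{I + Q}{Q + I 9} = \frac{I + Q}{Q + 9 I}$)
$O{\left(n,99 \right)} - 11065 = \frac{99 - 39}{-39 + 9 \cdot 99} - 11065 = \frac{1}{-39 + 891} \cdot 60 - 11065 = \frac{1}{852} \cdot 60 - 11065 = \frac{5}{71} - 11065 = - \frac{785610}{71}$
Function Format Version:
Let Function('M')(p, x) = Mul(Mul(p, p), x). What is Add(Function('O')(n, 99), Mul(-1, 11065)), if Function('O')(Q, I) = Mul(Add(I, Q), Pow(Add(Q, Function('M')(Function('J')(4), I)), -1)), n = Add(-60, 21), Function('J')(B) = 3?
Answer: Rational(-785610, 71) ≈ -11065.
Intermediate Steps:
Function('M')(p, x) = Mul(x, Pow(p, 2)) (Function('M')(p, x) = Mul(Pow(p, 2), x) = Mul(x, Pow(p, 2)))
n = -39
Function('O')(Q, I) = Mul(Pow(Add(Q, Mul(9, I)), -1), Add(I, Q)) (Function('O')(Q, I) = Mul(Add(I, Q), Pow(Add(Q, Mul(I, Pow(3, 2))), -1)) = Mul(Add(I, Q), Pow(Add(Q, Mul(I, 9)), -1)) = Mul(Add(I, Q), Pow(Add(Q, Mul(9, I)), -1)) = Mul(Pow(Add(Q, Mul(9, I)), -1), Add(I, Q)))
Add(Function('O')(n, 99), Mul(-1, 11065)) = Add(Mul(Pow(Add(-39, Mul(9, 99)), -1), Add(99, -39)), Mul(-1, 11065)) = Add(Mul(Pow(Add(-39, 891), -1), 60), -11065) = Add(Mul(Pow(852, -1), 60), -11065) = Add(Mul(Rational(1, 852), 60), -11065) = Add(Rational(5, 71), -11065) = Rational(-785610, 71)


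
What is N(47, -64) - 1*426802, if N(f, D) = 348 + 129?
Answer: -426325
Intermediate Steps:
N(f, D) = 477
N(47, -64) - 1*426802 = 477 - 1*426802 = 477 - 426802 = -426325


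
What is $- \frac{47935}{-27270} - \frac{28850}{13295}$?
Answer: $- \frac{5977747}{14502186} \approx -0.4122$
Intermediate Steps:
$- \frac{47935}{-27270} - \frac{28850}{13295} = \left(-47935\right) \left(- \frac{1}{27270}\right) - \frac{5770}{2659} = \frac{9587}{5454} - \frac{5770}{2659} = - \frac{5977747}{14502186}$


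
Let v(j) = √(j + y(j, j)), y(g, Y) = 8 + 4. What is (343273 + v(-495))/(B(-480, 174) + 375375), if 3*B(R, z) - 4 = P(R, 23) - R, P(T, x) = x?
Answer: 343273/375544 + I*√483/375544 ≈ 0.91407 + 5.8521e-5*I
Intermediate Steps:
y(g, Y) = 12
B(R, z) = 9 - R/3 (B(R, z) = 4/3 + (23 - R)/3 = 4/3 + (23/3 - R/3) = 9 - R/3)
v(j) = √(12 + j) (v(j) = √(j + 12) = √(12 + j))
(343273 + v(-495))/(B(-480, 174) + 375375) = (343273 + √(12 - 495))/((9 - ⅓*(-480)) + 375375) = (343273 + √(-483))/((9 + 160) + 375375) = (343273 + I*√483)/(169 + 375375) = (343273 + I*√483)/375544 = (343273 + I*√483)*(1/375544) = 343273/375544 + I*√483/375544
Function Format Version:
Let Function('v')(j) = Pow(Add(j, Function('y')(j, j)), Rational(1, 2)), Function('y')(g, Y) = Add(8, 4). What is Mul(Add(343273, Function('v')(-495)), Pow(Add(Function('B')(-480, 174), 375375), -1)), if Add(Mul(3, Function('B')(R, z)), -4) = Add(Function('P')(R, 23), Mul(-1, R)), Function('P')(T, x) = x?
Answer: Add(Rational(343273, 375544), Mul(Rational(1, 375544), I, Pow(483, Rational(1, 2)))) ≈ Add(0.91407, Mul(5.8521e-5, I))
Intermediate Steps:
Function('y')(g, Y) = 12
Function('B')(R, z) = Add(9, Mul(Rational(-1, 3), R)) (Function('B')(R, z) = Add(Rational(4, 3), Mul(Rational(1, 3), Add(23, Mul(-1, R)))) = Add(Rational(4, 3), Add(Rational(23, 3), Mul(Rational(-1, 3), R))) = Add(9, Mul(Rational(-1, 3), R)))
Function('v')(j) = Pow(Add(12, j), Rational(1, 2)) (Function('v')(j) = Pow(Add(j, 12), Rational(1, 2)) = Pow(Add(12, j), Rational(1, 2)))
Mul(Add(343273, Function('v')(-495)), Pow(Add(Function('B')(-480, 174), 375375), -1)) = Mul(Add(343273, Pow(Add(12, -495), Rational(1, 2))), Pow(Add(Add(9, Mul(Rational(-1, 3), -480)), 375375), -1)) = Mul(Add(343273, Pow(-483, Rational(1, 2))), Pow(Add(Add(9, 160), 375375), -1)) = Mul(Add(343273, Mul(I, Pow(483, Rational(1, 2)))), Pow(Add(169, 375375), -1)) = Mul(Add(343273, Mul(I, Pow(483, Rational(1, 2)))), Pow(375544, -1)) = Mul(Add(343273, Mul(I, Pow(483, Rational(1, 2)))), Rational(1, 375544)) = Add(Rational(343273, 375544), Mul(Rational(1, 375544), I, Pow(483, Rational(1, 2))))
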